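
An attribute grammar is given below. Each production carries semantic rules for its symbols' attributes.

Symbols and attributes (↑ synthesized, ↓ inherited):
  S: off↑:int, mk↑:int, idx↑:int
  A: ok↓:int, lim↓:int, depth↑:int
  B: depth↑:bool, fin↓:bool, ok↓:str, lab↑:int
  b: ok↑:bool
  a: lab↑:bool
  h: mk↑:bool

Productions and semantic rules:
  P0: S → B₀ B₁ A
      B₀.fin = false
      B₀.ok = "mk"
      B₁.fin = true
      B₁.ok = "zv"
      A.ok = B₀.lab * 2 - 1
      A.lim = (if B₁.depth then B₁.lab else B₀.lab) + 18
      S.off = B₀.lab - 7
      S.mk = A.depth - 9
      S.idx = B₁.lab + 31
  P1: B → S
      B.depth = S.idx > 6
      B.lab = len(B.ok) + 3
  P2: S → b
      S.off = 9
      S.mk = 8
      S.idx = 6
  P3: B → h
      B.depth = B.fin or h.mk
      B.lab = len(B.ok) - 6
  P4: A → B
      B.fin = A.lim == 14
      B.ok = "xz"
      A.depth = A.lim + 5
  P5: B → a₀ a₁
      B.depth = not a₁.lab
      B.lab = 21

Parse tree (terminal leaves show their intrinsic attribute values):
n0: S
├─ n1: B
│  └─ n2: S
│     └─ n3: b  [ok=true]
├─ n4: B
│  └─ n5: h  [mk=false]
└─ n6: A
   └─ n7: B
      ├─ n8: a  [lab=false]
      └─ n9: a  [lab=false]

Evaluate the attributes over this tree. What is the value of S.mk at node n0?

1. n1.fin = false  [false]
2. n1.ok = "mk"  ["mk"]
3. n3.ok = true  [terminal]
4. n2.off = 9  [9]
5. n2.mk = 8  [8]
6. n2.idx = 6  [6]
7. n1.depth = false  [S.idx > 6]
8. n1.lab = 5  [len(B.ok) + 3]
9. n4.fin = true  [true]
10. n4.ok = "zv"  ["zv"]
11. n5.mk = false  [terminal]
12. n4.depth = true  [B.fin or h.mk]
13. n4.lab = -4  [len(B.ok) - 6]
14. n6.ok = 9  [B₀.lab * 2 - 1]
15. n6.lim = 14  [(if B₁.depth then B₁.lab else B₀.lab) + 18]
16. n7.fin = true  [A.lim == 14]
17. n7.ok = "xz"  ["xz"]
18. n8.lab = false  [terminal]
19. n9.lab = false  [terminal]
20. n7.depth = true  [not a₁.lab]
21. n7.lab = 21  [21]
22. n6.depth = 19  [A.lim + 5]
23. n0.off = -2  [B₀.lab - 7]
24. n0.mk = 10  [A.depth - 9]
25. n0.idx = 27  [B₁.lab + 31]

10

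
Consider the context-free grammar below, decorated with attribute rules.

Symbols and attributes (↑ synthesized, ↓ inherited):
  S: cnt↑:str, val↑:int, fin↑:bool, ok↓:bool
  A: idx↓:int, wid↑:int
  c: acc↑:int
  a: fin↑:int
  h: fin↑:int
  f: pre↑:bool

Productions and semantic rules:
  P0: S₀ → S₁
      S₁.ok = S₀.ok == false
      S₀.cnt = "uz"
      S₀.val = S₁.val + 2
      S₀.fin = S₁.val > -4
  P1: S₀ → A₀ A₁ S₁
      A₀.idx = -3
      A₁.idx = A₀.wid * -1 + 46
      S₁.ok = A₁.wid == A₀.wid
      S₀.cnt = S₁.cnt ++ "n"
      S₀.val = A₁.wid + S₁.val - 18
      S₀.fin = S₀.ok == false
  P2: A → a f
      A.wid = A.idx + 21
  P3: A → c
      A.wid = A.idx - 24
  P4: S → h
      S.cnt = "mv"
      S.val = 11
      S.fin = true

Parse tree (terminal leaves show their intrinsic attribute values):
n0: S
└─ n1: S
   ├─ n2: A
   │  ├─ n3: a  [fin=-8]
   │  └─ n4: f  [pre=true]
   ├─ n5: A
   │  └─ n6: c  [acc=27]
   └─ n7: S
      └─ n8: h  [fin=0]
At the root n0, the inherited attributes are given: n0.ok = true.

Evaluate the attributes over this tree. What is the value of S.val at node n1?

1. n0.ok = true  [given at root]
2. n1.ok = false  [S₀.ok == false]
3. n2.idx = -3  [-3]
4. n3.fin = -8  [terminal]
5. n4.pre = true  [terminal]
6. n2.wid = 18  [A.idx + 21]
7. n5.idx = 28  [A₀.wid * -1 + 46]
8. n6.acc = 27  [terminal]
9. n5.wid = 4  [A.idx - 24]
10. n7.ok = false  [A₁.wid == A₀.wid]
11. n8.fin = 0  [terminal]
12. n7.cnt = "mv"  ["mv"]
13. n7.val = 11  [11]
14. n7.fin = true  [true]
15. n1.cnt = "mvn"  [S₁.cnt ++ "n"]
16. n1.val = -3  [A₁.wid + S₁.val - 18]
17. n1.fin = true  [S₀.ok == false]
18. n0.cnt = "uz"  ["uz"]
19. n0.val = -1  [S₁.val + 2]
20. n0.fin = true  [S₁.val > -4]

-3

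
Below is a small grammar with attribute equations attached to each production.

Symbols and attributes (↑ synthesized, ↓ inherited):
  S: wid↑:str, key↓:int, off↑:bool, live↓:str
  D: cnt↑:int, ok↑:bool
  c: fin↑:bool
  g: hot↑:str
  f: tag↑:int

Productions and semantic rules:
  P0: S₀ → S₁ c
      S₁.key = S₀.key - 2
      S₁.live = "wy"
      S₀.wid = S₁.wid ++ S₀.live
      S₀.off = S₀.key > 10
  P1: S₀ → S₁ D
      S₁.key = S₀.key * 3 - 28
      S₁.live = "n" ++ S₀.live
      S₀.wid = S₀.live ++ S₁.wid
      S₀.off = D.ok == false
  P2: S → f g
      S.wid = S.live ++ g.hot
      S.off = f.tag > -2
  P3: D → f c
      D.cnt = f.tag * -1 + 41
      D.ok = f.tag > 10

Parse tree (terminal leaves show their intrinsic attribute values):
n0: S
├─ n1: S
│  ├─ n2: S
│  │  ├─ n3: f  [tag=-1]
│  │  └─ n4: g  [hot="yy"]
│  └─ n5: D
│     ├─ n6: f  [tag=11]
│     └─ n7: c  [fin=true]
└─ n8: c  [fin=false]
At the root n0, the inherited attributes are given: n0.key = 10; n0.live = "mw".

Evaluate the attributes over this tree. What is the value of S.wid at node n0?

"wynwyyymw"

1. n0.key = 10  [given at root]
2. n0.live = "mw"  [given at root]
3. n1.key = 8  [S₀.key - 2]
4. n1.live = "wy"  ["wy"]
5. n2.key = -4  [S₀.key * 3 - 28]
6. n2.live = "nwy"  ["n" ++ S₀.live]
7. n3.tag = -1  [terminal]
8. n4.hot = "yy"  [terminal]
9. n2.wid = "nwyyy"  [S.live ++ g.hot]
10. n2.off = true  [f.tag > -2]
11. n6.tag = 11  [terminal]
12. n7.fin = true  [terminal]
13. n5.cnt = 30  [f.tag * -1 + 41]
14. n5.ok = true  [f.tag > 10]
15. n1.wid = "wynwyyy"  [S₀.live ++ S₁.wid]
16. n1.off = false  [D.ok == false]
17. n8.fin = false  [terminal]
18. n0.wid = "wynwyyymw"  [S₁.wid ++ S₀.live]
19. n0.off = false  [S₀.key > 10]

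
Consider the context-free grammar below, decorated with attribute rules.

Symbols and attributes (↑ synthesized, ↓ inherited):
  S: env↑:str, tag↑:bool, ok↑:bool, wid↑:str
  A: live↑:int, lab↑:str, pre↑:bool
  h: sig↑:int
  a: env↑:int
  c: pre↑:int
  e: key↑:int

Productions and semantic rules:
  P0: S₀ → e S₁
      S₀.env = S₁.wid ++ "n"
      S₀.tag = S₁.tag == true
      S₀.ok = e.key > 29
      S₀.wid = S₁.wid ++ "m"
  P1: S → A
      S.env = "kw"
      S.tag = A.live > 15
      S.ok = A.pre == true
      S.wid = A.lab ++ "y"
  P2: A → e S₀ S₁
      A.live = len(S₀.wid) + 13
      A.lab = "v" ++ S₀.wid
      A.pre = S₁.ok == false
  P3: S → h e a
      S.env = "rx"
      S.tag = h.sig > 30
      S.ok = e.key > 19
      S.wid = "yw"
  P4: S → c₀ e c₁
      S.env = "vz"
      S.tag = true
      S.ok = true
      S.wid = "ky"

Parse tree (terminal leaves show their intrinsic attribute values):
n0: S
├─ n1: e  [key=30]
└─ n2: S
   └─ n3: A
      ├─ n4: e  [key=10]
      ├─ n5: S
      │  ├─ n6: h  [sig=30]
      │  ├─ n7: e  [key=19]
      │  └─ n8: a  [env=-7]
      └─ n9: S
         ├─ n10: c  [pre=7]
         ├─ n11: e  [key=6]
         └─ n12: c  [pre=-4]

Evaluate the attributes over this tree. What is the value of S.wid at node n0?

1. n1.key = 30  [terminal]
2. n4.key = 10  [terminal]
3. n6.sig = 30  [terminal]
4. n7.key = 19  [terminal]
5. n8.env = -7  [terminal]
6. n5.env = "rx"  ["rx"]
7. n5.tag = false  [h.sig > 30]
8. n5.ok = false  [e.key > 19]
9. n5.wid = "yw"  ["yw"]
10. n10.pre = 7  [terminal]
11. n11.key = 6  [terminal]
12. n12.pre = -4  [terminal]
13. n9.env = "vz"  ["vz"]
14. n9.tag = true  [true]
15. n9.ok = true  [true]
16. n9.wid = "ky"  ["ky"]
17. n3.live = 15  [len(S₀.wid) + 13]
18. n3.lab = "vyw"  ["v" ++ S₀.wid]
19. n3.pre = false  [S₁.ok == false]
20. n2.env = "kw"  ["kw"]
21. n2.tag = false  [A.live > 15]
22. n2.ok = false  [A.pre == true]
23. n2.wid = "vywy"  [A.lab ++ "y"]
24. n0.env = "vywyn"  [S₁.wid ++ "n"]
25. n0.tag = false  [S₁.tag == true]
26. n0.ok = true  [e.key > 29]
27. n0.wid = "vywym"  [S₁.wid ++ "m"]

"vywym"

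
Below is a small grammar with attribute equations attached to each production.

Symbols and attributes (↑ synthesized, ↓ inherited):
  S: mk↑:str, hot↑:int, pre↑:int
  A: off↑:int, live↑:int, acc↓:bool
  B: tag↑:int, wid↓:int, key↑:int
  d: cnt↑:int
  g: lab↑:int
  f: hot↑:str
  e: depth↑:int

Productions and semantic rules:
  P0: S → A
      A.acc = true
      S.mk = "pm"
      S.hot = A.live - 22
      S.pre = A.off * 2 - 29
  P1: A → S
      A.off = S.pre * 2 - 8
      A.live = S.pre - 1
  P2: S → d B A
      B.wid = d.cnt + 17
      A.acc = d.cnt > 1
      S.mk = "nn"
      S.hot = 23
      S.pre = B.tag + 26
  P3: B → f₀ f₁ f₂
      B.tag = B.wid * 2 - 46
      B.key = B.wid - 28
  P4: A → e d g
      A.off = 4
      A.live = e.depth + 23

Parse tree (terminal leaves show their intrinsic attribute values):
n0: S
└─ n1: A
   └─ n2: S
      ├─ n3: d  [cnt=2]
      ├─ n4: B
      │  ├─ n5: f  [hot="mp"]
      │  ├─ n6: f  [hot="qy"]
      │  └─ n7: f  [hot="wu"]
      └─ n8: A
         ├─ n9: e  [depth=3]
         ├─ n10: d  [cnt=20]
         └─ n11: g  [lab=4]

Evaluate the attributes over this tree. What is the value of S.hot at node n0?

1. n1.acc = true  [true]
2. n3.cnt = 2  [terminal]
3. n4.wid = 19  [d.cnt + 17]
4. n5.hot = "mp"  [terminal]
5. n6.hot = "qy"  [terminal]
6. n7.hot = "wu"  [terminal]
7. n4.tag = -8  [B.wid * 2 - 46]
8. n4.key = -9  [B.wid - 28]
9. n8.acc = true  [d.cnt > 1]
10. n9.depth = 3  [terminal]
11. n10.cnt = 20  [terminal]
12. n11.lab = 4  [terminal]
13. n8.off = 4  [4]
14. n8.live = 26  [e.depth + 23]
15. n2.mk = "nn"  ["nn"]
16. n2.hot = 23  [23]
17. n2.pre = 18  [B.tag + 26]
18. n1.off = 28  [S.pre * 2 - 8]
19. n1.live = 17  [S.pre - 1]
20. n0.mk = "pm"  ["pm"]
21. n0.hot = -5  [A.live - 22]
22. n0.pre = 27  [A.off * 2 - 29]

-5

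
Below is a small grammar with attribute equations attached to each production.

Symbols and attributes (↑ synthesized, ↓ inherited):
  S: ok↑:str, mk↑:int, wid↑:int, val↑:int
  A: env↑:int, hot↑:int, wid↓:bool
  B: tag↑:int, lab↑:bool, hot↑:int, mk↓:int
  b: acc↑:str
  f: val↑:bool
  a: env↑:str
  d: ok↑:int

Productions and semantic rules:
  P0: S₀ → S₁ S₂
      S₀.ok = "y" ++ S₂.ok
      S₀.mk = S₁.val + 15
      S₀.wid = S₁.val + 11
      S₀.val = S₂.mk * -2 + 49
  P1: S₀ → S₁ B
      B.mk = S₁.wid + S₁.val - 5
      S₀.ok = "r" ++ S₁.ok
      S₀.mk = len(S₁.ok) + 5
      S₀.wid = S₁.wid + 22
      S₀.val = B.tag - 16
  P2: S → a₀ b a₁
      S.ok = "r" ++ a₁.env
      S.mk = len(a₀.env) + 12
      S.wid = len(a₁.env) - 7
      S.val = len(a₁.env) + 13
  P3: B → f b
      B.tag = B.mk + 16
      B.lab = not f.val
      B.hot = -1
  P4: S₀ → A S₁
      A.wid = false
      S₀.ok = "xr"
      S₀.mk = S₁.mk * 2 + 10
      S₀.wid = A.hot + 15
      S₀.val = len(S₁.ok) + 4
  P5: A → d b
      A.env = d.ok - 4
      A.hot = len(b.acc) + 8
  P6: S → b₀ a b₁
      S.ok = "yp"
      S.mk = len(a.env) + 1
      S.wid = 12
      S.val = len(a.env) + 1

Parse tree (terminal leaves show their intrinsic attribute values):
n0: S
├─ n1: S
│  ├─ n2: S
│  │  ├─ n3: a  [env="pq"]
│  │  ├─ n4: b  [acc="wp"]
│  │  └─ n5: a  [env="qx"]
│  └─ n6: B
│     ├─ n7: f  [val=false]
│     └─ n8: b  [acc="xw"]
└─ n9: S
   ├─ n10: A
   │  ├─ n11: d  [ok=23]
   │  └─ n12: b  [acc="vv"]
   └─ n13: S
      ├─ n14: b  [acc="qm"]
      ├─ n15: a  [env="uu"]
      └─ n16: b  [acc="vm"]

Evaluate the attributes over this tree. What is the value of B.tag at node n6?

21

1. n3.env = "pq"  [terminal]
2. n4.acc = "wp"  [terminal]
3. n5.env = "qx"  [terminal]
4. n2.ok = "rqx"  ["r" ++ a₁.env]
5. n2.mk = 14  [len(a₀.env) + 12]
6. n2.wid = -5  [len(a₁.env) - 7]
7. n2.val = 15  [len(a₁.env) + 13]
8. n6.mk = 5  [S₁.wid + S₁.val - 5]
9. n7.val = false  [terminal]
10. n8.acc = "xw"  [terminal]
11. n6.tag = 21  [B.mk + 16]
12. n6.lab = true  [not f.val]
13. n6.hot = -1  [-1]
14. n1.ok = "rrqx"  ["r" ++ S₁.ok]
15. n1.mk = 8  [len(S₁.ok) + 5]
16. n1.wid = 17  [S₁.wid + 22]
17. n1.val = 5  [B.tag - 16]
18. n10.wid = false  [false]
19. n11.ok = 23  [terminal]
20. n12.acc = "vv"  [terminal]
21. n10.env = 19  [d.ok - 4]
22. n10.hot = 10  [len(b.acc) + 8]
23. n14.acc = "qm"  [terminal]
24. n15.env = "uu"  [terminal]
25. n16.acc = "vm"  [terminal]
26. n13.ok = "yp"  ["yp"]
27. n13.mk = 3  [len(a.env) + 1]
28. n13.wid = 12  [12]
29. n13.val = 3  [len(a.env) + 1]
30. n9.ok = "xr"  ["xr"]
31. n9.mk = 16  [S₁.mk * 2 + 10]
32. n9.wid = 25  [A.hot + 15]
33. n9.val = 6  [len(S₁.ok) + 4]
34. n0.ok = "yxr"  ["y" ++ S₂.ok]
35. n0.mk = 20  [S₁.val + 15]
36. n0.wid = 16  [S₁.val + 11]
37. n0.val = 17  [S₂.mk * -2 + 49]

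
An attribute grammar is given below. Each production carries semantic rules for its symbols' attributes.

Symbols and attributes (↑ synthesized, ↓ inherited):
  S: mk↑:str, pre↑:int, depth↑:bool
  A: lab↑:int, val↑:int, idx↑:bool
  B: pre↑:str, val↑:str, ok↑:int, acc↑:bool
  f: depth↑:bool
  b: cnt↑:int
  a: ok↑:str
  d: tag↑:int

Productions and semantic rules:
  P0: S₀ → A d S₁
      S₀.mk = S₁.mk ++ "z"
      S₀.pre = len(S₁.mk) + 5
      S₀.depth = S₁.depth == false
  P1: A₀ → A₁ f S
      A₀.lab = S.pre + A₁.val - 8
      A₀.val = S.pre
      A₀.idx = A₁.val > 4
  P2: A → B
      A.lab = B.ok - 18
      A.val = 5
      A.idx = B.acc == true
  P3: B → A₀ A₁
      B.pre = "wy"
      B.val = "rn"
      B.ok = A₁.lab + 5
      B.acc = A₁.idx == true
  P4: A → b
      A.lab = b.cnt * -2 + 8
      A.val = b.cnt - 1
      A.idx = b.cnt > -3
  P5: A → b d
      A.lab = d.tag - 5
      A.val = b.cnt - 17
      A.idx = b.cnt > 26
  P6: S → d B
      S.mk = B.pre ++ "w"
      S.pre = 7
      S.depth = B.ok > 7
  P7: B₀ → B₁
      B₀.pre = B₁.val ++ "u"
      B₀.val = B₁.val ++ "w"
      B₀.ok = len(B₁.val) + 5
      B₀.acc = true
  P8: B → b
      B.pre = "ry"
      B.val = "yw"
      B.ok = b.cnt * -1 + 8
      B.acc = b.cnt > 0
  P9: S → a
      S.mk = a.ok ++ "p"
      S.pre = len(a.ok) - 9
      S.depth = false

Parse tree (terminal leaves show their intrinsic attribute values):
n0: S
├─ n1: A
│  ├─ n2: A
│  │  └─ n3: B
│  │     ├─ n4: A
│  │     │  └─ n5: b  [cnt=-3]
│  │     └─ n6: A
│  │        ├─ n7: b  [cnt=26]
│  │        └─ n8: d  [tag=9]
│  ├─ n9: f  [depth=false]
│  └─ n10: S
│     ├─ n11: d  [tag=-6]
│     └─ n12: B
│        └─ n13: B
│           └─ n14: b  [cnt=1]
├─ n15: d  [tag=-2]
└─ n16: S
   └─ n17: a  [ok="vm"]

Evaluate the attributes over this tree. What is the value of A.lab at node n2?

-9

1. n5.cnt = -3  [terminal]
2. n4.lab = 14  [b.cnt * -2 + 8]
3. n4.val = -4  [b.cnt - 1]
4. n4.idx = false  [b.cnt > -3]
5. n7.cnt = 26  [terminal]
6. n8.tag = 9  [terminal]
7. n6.lab = 4  [d.tag - 5]
8. n6.val = 9  [b.cnt - 17]
9. n6.idx = false  [b.cnt > 26]
10. n3.pre = "wy"  ["wy"]
11. n3.val = "rn"  ["rn"]
12. n3.ok = 9  [A₁.lab + 5]
13. n3.acc = false  [A₁.idx == true]
14. n2.lab = -9  [B.ok - 18]
15. n2.val = 5  [5]
16. n2.idx = false  [B.acc == true]
17. n9.depth = false  [terminal]
18. n11.tag = -6  [terminal]
19. n14.cnt = 1  [terminal]
20. n13.pre = "ry"  ["ry"]
21. n13.val = "yw"  ["yw"]
22. n13.ok = 7  [b.cnt * -1 + 8]
23. n13.acc = true  [b.cnt > 0]
24. n12.pre = "ywu"  [B₁.val ++ "u"]
25. n12.val = "yww"  [B₁.val ++ "w"]
26. n12.ok = 7  [len(B₁.val) + 5]
27. n12.acc = true  [true]
28. n10.mk = "ywuw"  [B.pre ++ "w"]
29. n10.pre = 7  [7]
30. n10.depth = false  [B.ok > 7]
31. n1.lab = 4  [S.pre + A₁.val - 8]
32. n1.val = 7  [S.pre]
33. n1.idx = true  [A₁.val > 4]
34. n15.tag = -2  [terminal]
35. n17.ok = "vm"  [terminal]
36. n16.mk = "vmp"  [a.ok ++ "p"]
37. n16.pre = -7  [len(a.ok) - 9]
38. n16.depth = false  [false]
39. n0.mk = "vmpz"  [S₁.mk ++ "z"]
40. n0.pre = 8  [len(S₁.mk) + 5]
41. n0.depth = true  [S₁.depth == false]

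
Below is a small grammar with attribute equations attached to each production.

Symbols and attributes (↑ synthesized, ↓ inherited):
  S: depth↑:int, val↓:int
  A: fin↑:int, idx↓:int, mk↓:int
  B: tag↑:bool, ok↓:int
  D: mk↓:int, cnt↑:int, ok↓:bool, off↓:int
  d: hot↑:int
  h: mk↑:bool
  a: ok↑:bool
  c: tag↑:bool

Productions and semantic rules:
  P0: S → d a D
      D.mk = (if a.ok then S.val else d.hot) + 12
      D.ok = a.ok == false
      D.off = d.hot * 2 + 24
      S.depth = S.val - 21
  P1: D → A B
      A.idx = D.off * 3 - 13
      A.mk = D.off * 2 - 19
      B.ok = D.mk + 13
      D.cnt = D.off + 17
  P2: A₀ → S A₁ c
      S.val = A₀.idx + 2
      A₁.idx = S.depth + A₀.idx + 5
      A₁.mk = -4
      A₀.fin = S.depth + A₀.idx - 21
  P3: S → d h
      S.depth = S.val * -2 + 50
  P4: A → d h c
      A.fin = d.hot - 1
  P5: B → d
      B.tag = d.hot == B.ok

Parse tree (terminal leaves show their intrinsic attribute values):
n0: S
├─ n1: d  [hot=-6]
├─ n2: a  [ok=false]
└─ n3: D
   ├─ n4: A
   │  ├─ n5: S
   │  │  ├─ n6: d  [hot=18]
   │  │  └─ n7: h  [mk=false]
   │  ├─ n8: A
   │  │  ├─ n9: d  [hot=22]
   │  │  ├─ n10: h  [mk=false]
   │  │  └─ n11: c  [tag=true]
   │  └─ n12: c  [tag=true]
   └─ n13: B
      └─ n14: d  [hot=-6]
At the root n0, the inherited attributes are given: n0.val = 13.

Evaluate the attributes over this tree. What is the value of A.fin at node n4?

1. n0.val = 13  [given at root]
2. n1.hot = -6  [terminal]
3. n2.ok = false  [terminal]
4. n3.mk = 6  [(if a.ok then S.val else d.hot) + 12]
5. n3.ok = true  [a.ok == false]
6. n3.off = 12  [d.hot * 2 + 24]
7. n4.idx = 23  [D.off * 3 - 13]
8. n4.mk = 5  [D.off * 2 - 19]
9. n5.val = 25  [A₀.idx + 2]
10. n6.hot = 18  [terminal]
11. n7.mk = false  [terminal]
12. n5.depth = 0  [S.val * -2 + 50]
13. n8.idx = 28  [S.depth + A₀.idx + 5]
14. n8.mk = -4  [-4]
15. n9.hot = 22  [terminal]
16. n10.mk = false  [terminal]
17. n11.tag = true  [terminal]
18. n8.fin = 21  [d.hot - 1]
19. n12.tag = true  [terminal]
20. n4.fin = 2  [S.depth + A₀.idx - 21]
21. n13.ok = 19  [D.mk + 13]
22. n14.hot = -6  [terminal]
23. n13.tag = false  [d.hot == B.ok]
24. n3.cnt = 29  [D.off + 17]
25. n0.depth = -8  [S.val - 21]

2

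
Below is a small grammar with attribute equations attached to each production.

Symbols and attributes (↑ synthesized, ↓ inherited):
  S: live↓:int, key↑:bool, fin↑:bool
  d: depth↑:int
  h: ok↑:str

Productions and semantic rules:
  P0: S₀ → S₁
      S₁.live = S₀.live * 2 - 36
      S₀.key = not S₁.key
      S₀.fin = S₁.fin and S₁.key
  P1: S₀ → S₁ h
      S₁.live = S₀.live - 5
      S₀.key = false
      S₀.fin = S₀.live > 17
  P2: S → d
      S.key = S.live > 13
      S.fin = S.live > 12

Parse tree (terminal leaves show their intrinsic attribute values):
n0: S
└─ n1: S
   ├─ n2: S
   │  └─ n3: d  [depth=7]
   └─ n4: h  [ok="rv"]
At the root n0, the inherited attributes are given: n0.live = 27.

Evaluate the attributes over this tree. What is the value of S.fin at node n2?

true

1. n0.live = 27  [given at root]
2. n1.live = 18  [S₀.live * 2 - 36]
3. n2.live = 13  [S₀.live - 5]
4. n3.depth = 7  [terminal]
5. n2.key = false  [S.live > 13]
6. n2.fin = true  [S.live > 12]
7. n4.ok = "rv"  [terminal]
8. n1.key = false  [false]
9. n1.fin = true  [S₀.live > 17]
10. n0.key = true  [not S₁.key]
11. n0.fin = false  [S₁.fin and S₁.key]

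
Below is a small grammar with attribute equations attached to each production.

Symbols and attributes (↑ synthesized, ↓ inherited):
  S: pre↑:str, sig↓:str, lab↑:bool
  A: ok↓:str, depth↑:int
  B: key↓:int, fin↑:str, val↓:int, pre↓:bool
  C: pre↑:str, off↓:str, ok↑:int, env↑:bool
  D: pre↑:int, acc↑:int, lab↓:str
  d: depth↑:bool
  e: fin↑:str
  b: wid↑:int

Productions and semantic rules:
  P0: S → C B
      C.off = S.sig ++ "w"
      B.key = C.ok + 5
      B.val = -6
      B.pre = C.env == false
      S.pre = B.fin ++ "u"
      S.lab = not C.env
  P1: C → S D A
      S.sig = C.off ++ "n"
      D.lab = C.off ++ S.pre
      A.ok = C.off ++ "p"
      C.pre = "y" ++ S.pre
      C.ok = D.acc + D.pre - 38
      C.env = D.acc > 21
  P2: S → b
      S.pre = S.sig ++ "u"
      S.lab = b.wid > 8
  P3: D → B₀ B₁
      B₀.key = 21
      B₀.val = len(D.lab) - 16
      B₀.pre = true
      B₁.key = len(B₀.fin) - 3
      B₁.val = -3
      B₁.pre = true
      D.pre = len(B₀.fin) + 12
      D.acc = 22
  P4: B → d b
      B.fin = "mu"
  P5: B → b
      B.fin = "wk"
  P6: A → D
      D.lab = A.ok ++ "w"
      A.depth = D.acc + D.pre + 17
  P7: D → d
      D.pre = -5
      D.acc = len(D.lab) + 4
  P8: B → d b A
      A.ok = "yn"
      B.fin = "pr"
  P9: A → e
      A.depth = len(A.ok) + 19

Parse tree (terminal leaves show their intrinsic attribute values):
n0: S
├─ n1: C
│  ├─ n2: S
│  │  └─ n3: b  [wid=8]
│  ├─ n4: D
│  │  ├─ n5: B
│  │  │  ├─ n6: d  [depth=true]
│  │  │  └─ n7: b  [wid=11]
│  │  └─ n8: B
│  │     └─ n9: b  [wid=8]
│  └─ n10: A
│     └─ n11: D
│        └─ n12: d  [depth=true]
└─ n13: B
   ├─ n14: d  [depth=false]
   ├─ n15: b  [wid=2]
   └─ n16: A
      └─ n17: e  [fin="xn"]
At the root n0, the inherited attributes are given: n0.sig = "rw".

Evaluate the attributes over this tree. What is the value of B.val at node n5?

-8

1. n0.sig = "rw"  [given at root]
2. n1.off = "rww"  [S.sig ++ "w"]
3. n2.sig = "rwwn"  [C.off ++ "n"]
4. n3.wid = 8  [terminal]
5. n2.pre = "rwwnu"  [S.sig ++ "u"]
6. n2.lab = false  [b.wid > 8]
7. n4.lab = "rwwrwwnu"  [C.off ++ S.pre]
8. n5.key = 21  [21]
9. n5.val = -8  [len(D.lab) - 16]
10. n5.pre = true  [true]
11. n6.depth = true  [terminal]
12. n7.wid = 11  [terminal]
13. n5.fin = "mu"  ["mu"]
14. n8.key = -1  [len(B₀.fin) - 3]
15. n8.val = -3  [-3]
16. n8.pre = true  [true]
17. n9.wid = 8  [terminal]
18. n8.fin = "wk"  ["wk"]
19. n4.pre = 14  [len(B₀.fin) + 12]
20. n4.acc = 22  [22]
21. n10.ok = "rwwp"  [C.off ++ "p"]
22. n11.lab = "rwwpw"  [A.ok ++ "w"]
23. n12.depth = true  [terminal]
24. n11.pre = -5  [-5]
25. n11.acc = 9  [len(D.lab) + 4]
26. n10.depth = 21  [D.acc + D.pre + 17]
27. n1.pre = "yrwwnu"  ["y" ++ S.pre]
28. n1.ok = -2  [D.acc + D.pre - 38]
29. n1.env = true  [D.acc > 21]
30. n13.key = 3  [C.ok + 5]
31. n13.val = -6  [-6]
32. n13.pre = false  [C.env == false]
33. n14.depth = false  [terminal]
34. n15.wid = 2  [terminal]
35. n16.ok = "yn"  ["yn"]
36. n17.fin = "xn"  [terminal]
37. n16.depth = 21  [len(A.ok) + 19]
38. n13.fin = "pr"  ["pr"]
39. n0.pre = "pru"  [B.fin ++ "u"]
40. n0.lab = false  [not C.env]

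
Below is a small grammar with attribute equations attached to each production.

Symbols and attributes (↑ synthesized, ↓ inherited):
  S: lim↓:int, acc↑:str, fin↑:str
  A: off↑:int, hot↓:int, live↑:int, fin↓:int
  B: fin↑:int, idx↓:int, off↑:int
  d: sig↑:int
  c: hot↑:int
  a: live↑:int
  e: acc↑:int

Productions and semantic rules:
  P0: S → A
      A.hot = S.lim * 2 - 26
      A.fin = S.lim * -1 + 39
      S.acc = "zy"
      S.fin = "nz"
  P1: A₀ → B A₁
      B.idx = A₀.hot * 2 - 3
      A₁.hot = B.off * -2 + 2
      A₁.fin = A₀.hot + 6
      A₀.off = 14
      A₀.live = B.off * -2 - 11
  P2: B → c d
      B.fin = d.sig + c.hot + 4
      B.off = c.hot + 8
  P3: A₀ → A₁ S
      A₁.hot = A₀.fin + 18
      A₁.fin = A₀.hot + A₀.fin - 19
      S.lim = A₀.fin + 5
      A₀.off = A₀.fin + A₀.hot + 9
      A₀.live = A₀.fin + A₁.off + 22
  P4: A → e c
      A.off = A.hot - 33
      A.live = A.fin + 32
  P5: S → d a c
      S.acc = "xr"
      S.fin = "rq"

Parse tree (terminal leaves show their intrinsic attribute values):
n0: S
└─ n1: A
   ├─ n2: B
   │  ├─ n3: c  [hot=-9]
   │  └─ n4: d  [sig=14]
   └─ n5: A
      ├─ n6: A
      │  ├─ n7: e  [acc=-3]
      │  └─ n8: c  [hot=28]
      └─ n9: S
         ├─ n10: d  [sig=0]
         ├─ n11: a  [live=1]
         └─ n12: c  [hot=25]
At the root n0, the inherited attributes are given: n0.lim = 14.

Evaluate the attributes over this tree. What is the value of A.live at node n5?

23

1. n0.lim = 14  [given at root]
2. n1.hot = 2  [S.lim * 2 - 26]
3. n1.fin = 25  [S.lim * -1 + 39]
4. n2.idx = 1  [A₀.hot * 2 - 3]
5. n3.hot = -9  [terminal]
6. n4.sig = 14  [terminal]
7. n2.fin = 9  [d.sig + c.hot + 4]
8. n2.off = -1  [c.hot + 8]
9. n5.hot = 4  [B.off * -2 + 2]
10. n5.fin = 8  [A₀.hot + 6]
11. n6.hot = 26  [A₀.fin + 18]
12. n6.fin = -7  [A₀.hot + A₀.fin - 19]
13. n7.acc = -3  [terminal]
14. n8.hot = 28  [terminal]
15. n6.off = -7  [A.hot - 33]
16. n6.live = 25  [A.fin + 32]
17. n9.lim = 13  [A₀.fin + 5]
18. n10.sig = 0  [terminal]
19. n11.live = 1  [terminal]
20. n12.hot = 25  [terminal]
21. n9.acc = "xr"  ["xr"]
22. n9.fin = "rq"  ["rq"]
23. n5.off = 21  [A₀.fin + A₀.hot + 9]
24. n5.live = 23  [A₀.fin + A₁.off + 22]
25. n1.off = 14  [14]
26. n1.live = -9  [B.off * -2 - 11]
27. n0.acc = "zy"  ["zy"]
28. n0.fin = "nz"  ["nz"]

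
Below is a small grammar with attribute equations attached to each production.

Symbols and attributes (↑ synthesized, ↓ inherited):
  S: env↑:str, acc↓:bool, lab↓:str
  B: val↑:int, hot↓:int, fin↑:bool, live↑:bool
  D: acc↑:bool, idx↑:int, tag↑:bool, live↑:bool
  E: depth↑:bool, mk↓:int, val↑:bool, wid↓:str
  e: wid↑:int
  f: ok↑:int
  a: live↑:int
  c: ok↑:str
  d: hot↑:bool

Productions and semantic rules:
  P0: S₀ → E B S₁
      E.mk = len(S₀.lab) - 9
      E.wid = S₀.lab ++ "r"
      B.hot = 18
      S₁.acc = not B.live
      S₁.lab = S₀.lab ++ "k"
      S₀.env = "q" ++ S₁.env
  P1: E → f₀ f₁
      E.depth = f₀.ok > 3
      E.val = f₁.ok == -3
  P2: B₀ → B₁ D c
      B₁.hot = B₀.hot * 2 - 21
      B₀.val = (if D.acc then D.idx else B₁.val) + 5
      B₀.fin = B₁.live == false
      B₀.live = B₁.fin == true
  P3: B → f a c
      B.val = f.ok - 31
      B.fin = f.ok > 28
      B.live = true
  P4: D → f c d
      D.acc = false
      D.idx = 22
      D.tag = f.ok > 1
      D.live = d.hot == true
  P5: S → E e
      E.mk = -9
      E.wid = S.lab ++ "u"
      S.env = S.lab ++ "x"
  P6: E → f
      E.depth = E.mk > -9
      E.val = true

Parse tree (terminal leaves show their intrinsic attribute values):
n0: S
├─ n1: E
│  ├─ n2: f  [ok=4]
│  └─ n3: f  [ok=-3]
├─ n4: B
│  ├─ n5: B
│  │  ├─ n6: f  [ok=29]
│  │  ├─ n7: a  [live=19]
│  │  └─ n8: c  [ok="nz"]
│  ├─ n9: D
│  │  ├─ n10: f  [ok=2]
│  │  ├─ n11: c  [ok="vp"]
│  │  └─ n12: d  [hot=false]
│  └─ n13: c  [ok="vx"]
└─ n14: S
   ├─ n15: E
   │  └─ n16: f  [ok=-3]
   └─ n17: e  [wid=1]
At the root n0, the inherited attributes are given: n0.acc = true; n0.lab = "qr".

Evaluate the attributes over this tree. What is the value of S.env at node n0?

"qqrkx"

1. n0.acc = true  [given at root]
2. n0.lab = "qr"  [given at root]
3. n1.mk = -7  [len(S₀.lab) - 9]
4. n1.wid = "qrr"  [S₀.lab ++ "r"]
5. n2.ok = 4  [terminal]
6. n3.ok = -3  [terminal]
7. n1.depth = true  [f₀.ok > 3]
8. n1.val = true  [f₁.ok == -3]
9. n4.hot = 18  [18]
10. n5.hot = 15  [B₀.hot * 2 - 21]
11. n6.ok = 29  [terminal]
12. n7.live = 19  [terminal]
13. n8.ok = "nz"  [terminal]
14. n5.val = -2  [f.ok - 31]
15. n5.fin = true  [f.ok > 28]
16. n5.live = true  [true]
17. n10.ok = 2  [terminal]
18. n11.ok = "vp"  [terminal]
19. n12.hot = false  [terminal]
20. n9.acc = false  [false]
21. n9.idx = 22  [22]
22. n9.tag = true  [f.ok > 1]
23. n9.live = false  [d.hot == true]
24. n13.ok = "vx"  [terminal]
25. n4.val = 3  [(if D.acc then D.idx else B₁.val) + 5]
26. n4.fin = false  [B₁.live == false]
27. n4.live = true  [B₁.fin == true]
28. n14.acc = false  [not B.live]
29. n14.lab = "qrk"  [S₀.lab ++ "k"]
30. n15.mk = -9  [-9]
31. n15.wid = "qrku"  [S.lab ++ "u"]
32. n16.ok = -3  [terminal]
33. n15.depth = false  [E.mk > -9]
34. n15.val = true  [true]
35. n17.wid = 1  [terminal]
36. n14.env = "qrkx"  [S.lab ++ "x"]
37. n0.env = "qqrkx"  ["q" ++ S₁.env]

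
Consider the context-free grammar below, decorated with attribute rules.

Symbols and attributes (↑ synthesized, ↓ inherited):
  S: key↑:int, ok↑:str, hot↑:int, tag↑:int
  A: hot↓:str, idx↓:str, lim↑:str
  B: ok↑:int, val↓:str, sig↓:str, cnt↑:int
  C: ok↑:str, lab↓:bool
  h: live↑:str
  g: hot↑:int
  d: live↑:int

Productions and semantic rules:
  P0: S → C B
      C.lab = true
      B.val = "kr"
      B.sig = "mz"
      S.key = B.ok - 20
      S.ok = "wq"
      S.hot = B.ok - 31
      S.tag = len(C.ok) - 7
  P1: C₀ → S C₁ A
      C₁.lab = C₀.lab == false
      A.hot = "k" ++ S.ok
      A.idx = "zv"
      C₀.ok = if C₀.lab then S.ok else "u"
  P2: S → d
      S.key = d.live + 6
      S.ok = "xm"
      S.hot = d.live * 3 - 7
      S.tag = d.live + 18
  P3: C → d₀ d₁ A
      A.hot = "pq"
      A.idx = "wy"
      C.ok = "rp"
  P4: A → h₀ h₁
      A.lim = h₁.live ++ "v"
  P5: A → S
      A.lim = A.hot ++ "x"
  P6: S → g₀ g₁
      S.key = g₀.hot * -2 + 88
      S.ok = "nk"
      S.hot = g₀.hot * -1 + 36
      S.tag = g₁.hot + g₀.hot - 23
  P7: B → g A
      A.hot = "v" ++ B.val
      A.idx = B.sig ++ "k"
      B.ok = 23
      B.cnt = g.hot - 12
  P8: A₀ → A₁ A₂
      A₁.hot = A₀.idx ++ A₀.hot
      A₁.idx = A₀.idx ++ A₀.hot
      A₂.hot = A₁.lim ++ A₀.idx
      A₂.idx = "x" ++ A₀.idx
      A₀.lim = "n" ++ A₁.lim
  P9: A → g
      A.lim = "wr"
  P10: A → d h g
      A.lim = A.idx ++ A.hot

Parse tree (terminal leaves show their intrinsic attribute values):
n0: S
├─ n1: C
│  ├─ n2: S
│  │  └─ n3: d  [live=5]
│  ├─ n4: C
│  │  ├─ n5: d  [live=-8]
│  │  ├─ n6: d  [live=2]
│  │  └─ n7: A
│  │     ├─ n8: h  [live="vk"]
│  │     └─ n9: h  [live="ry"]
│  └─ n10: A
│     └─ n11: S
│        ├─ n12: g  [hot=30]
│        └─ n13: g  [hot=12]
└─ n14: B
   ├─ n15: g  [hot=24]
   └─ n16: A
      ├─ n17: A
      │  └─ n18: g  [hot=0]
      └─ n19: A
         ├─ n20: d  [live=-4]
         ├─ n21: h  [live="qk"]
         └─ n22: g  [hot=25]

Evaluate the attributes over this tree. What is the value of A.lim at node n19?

"xmzkwrmzk"

1. n1.lab = true  [true]
2. n3.live = 5  [terminal]
3. n2.key = 11  [d.live + 6]
4. n2.ok = "xm"  ["xm"]
5. n2.hot = 8  [d.live * 3 - 7]
6. n2.tag = 23  [d.live + 18]
7. n4.lab = false  [C₀.lab == false]
8. n5.live = -8  [terminal]
9. n6.live = 2  [terminal]
10. n7.hot = "pq"  ["pq"]
11. n7.idx = "wy"  ["wy"]
12. n8.live = "vk"  [terminal]
13. n9.live = "ry"  [terminal]
14. n7.lim = "ryv"  [h₁.live ++ "v"]
15. n4.ok = "rp"  ["rp"]
16. n10.hot = "kxm"  ["k" ++ S.ok]
17. n10.idx = "zv"  ["zv"]
18. n12.hot = 30  [terminal]
19. n13.hot = 12  [terminal]
20. n11.key = 28  [g₀.hot * -2 + 88]
21. n11.ok = "nk"  ["nk"]
22. n11.hot = 6  [g₀.hot * -1 + 36]
23. n11.tag = 19  [g₁.hot + g₀.hot - 23]
24. n10.lim = "kxmx"  [A.hot ++ "x"]
25. n1.ok = "xm"  [if C₀.lab then S.ok else "u"]
26. n14.val = "kr"  ["kr"]
27. n14.sig = "mz"  ["mz"]
28. n15.hot = 24  [terminal]
29. n16.hot = "vkr"  ["v" ++ B.val]
30. n16.idx = "mzk"  [B.sig ++ "k"]
31. n17.hot = "mzkvkr"  [A₀.idx ++ A₀.hot]
32. n17.idx = "mzkvkr"  [A₀.idx ++ A₀.hot]
33. n18.hot = 0  [terminal]
34. n17.lim = "wr"  ["wr"]
35. n19.hot = "wrmzk"  [A₁.lim ++ A₀.idx]
36. n19.idx = "xmzk"  ["x" ++ A₀.idx]
37. n20.live = -4  [terminal]
38. n21.live = "qk"  [terminal]
39. n22.hot = 25  [terminal]
40. n19.lim = "xmzkwrmzk"  [A.idx ++ A.hot]
41. n16.lim = "nwr"  ["n" ++ A₁.lim]
42. n14.ok = 23  [23]
43. n14.cnt = 12  [g.hot - 12]
44. n0.key = 3  [B.ok - 20]
45. n0.ok = "wq"  ["wq"]
46. n0.hot = -8  [B.ok - 31]
47. n0.tag = -5  [len(C.ok) - 7]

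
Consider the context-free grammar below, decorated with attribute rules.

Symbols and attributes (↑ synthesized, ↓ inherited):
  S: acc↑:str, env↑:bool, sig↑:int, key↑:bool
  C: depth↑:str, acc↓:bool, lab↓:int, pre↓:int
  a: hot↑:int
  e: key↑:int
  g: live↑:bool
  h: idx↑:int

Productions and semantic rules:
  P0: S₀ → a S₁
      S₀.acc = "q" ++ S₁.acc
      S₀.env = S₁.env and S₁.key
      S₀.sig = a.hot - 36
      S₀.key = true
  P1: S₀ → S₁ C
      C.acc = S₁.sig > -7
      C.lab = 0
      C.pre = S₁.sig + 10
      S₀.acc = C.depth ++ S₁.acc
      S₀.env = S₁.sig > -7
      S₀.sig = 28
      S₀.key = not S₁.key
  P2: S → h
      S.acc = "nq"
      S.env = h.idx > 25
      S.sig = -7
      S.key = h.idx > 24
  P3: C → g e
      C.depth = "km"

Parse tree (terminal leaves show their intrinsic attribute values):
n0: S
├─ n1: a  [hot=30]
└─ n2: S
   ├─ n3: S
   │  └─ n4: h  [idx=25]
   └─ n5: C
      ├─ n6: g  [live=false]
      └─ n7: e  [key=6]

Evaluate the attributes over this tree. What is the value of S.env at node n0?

1. n1.hot = 30  [terminal]
2. n4.idx = 25  [terminal]
3. n3.acc = "nq"  ["nq"]
4. n3.env = false  [h.idx > 25]
5. n3.sig = -7  [-7]
6. n3.key = true  [h.idx > 24]
7. n5.acc = false  [S₁.sig > -7]
8. n5.lab = 0  [0]
9. n5.pre = 3  [S₁.sig + 10]
10. n6.live = false  [terminal]
11. n7.key = 6  [terminal]
12. n5.depth = "km"  ["km"]
13. n2.acc = "kmnq"  [C.depth ++ S₁.acc]
14. n2.env = false  [S₁.sig > -7]
15. n2.sig = 28  [28]
16. n2.key = false  [not S₁.key]
17. n0.acc = "qkmnq"  ["q" ++ S₁.acc]
18. n0.env = false  [S₁.env and S₁.key]
19. n0.sig = -6  [a.hot - 36]
20. n0.key = true  [true]

false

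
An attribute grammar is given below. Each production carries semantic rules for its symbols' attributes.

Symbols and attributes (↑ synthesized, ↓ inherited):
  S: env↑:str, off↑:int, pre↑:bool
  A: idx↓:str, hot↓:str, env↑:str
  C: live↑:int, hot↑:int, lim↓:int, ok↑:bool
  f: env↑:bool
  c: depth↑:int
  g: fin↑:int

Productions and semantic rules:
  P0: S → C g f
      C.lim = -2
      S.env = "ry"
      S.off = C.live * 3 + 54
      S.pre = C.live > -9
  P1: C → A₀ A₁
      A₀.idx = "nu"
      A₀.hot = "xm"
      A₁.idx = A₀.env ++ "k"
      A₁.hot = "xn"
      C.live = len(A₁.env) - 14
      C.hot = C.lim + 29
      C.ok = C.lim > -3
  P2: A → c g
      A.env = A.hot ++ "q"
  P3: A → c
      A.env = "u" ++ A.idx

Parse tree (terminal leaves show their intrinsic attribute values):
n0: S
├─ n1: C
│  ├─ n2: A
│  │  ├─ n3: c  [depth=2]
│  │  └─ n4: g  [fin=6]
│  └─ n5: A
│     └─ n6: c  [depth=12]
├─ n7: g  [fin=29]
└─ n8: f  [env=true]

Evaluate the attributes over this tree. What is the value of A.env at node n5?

"uxmqk"

1. n1.lim = -2  [-2]
2. n2.idx = "nu"  ["nu"]
3. n2.hot = "xm"  ["xm"]
4. n3.depth = 2  [terminal]
5. n4.fin = 6  [terminal]
6. n2.env = "xmq"  [A.hot ++ "q"]
7. n5.idx = "xmqk"  [A₀.env ++ "k"]
8. n5.hot = "xn"  ["xn"]
9. n6.depth = 12  [terminal]
10. n5.env = "uxmqk"  ["u" ++ A.idx]
11. n1.live = -9  [len(A₁.env) - 14]
12. n1.hot = 27  [C.lim + 29]
13. n1.ok = true  [C.lim > -3]
14. n7.fin = 29  [terminal]
15. n8.env = true  [terminal]
16. n0.env = "ry"  ["ry"]
17. n0.off = 27  [C.live * 3 + 54]
18. n0.pre = false  [C.live > -9]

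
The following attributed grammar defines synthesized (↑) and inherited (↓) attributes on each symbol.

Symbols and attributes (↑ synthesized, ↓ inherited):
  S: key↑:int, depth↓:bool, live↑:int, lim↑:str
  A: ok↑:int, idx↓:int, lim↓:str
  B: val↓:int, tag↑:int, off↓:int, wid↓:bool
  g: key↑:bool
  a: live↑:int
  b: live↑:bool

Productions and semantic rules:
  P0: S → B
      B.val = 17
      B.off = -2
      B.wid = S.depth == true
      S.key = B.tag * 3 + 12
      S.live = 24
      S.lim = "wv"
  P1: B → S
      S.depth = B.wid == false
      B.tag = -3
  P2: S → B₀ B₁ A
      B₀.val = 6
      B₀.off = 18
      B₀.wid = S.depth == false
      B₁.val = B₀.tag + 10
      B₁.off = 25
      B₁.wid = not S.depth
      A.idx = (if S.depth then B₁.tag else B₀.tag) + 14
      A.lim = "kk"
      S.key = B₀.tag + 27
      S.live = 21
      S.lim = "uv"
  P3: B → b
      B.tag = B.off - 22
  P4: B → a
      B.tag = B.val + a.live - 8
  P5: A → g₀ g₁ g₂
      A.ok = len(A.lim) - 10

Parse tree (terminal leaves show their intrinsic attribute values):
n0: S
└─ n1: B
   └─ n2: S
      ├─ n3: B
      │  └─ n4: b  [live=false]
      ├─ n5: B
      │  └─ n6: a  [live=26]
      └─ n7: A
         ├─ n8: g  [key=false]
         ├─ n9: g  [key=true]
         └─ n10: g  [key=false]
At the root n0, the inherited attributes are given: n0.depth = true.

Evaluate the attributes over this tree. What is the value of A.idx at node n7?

1. n0.depth = true  [given at root]
2. n1.val = 17  [17]
3. n1.off = -2  [-2]
4. n1.wid = true  [S.depth == true]
5. n2.depth = false  [B.wid == false]
6. n3.val = 6  [6]
7. n3.off = 18  [18]
8. n3.wid = true  [S.depth == false]
9. n4.live = false  [terminal]
10. n3.tag = -4  [B.off - 22]
11. n5.val = 6  [B₀.tag + 10]
12. n5.off = 25  [25]
13. n5.wid = true  [not S.depth]
14. n6.live = 26  [terminal]
15. n5.tag = 24  [B.val + a.live - 8]
16. n7.idx = 10  [(if S.depth then B₁.tag else B₀.tag) + 14]
17. n7.lim = "kk"  ["kk"]
18. n8.key = false  [terminal]
19. n9.key = true  [terminal]
20. n10.key = false  [terminal]
21. n7.ok = -8  [len(A.lim) - 10]
22. n2.key = 23  [B₀.tag + 27]
23. n2.live = 21  [21]
24. n2.lim = "uv"  ["uv"]
25. n1.tag = -3  [-3]
26. n0.key = 3  [B.tag * 3 + 12]
27. n0.live = 24  [24]
28. n0.lim = "wv"  ["wv"]

10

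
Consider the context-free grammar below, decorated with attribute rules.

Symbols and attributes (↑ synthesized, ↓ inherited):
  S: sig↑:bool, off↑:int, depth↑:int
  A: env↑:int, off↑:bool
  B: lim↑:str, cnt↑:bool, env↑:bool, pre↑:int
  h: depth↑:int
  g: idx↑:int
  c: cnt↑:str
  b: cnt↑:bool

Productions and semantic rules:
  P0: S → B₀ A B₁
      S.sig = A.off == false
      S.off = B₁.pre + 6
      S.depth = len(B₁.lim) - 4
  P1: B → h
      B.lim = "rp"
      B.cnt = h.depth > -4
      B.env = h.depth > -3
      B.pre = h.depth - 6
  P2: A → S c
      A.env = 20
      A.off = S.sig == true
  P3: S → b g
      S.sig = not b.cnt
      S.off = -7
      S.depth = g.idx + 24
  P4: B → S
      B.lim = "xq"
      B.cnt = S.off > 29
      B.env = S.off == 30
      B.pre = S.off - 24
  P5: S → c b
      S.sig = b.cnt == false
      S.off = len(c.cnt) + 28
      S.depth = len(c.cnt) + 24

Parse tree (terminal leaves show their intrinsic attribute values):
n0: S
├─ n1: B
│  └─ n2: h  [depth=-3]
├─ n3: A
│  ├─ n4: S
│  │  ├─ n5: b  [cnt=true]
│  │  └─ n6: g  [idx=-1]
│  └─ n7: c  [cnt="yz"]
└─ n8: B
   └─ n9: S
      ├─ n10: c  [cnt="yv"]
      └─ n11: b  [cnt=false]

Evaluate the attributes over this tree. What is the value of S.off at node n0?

12

1. n2.depth = -3  [terminal]
2. n1.lim = "rp"  ["rp"]
3. n1.cnt = true  [h.depth > -4]
4. n1.env = false  [h.depth > -3]
5. n1.pre = -9  [h.depth - 6]
6. n5.cnt = true  [terminal]
7. n6.idx = -1  [terminal]
8. n4.sig = false  [not b.cnt]
9. n4.off = -7  [-7]
10. n4.depth = 23  [g.idx + 24]
11. n7.cnt = "yz"  [terminal]
12. n3.env = 20  [20]
13. n3.off = false  [S.sig == true]
14. n10.cnt = "yv"  [terminal]
15. n11.cnt = false  [terminal]
16. n9.sig = true  [b.cnt == false]
17. n9.off = 30  [len(c.cnt) + 28]
18. n9.depth = 26  [len(c.cnt) + 24]
19. n8.lim = "xq"  ["xq"]
20. n8.cnt = true  [S.off > 29]
21. n8.env = true  [S.off == 30]
22. n8.pre = 6  [S.off - 24]
23. n0.sig = true  [A.off == false]
24. n0.off = 12  [B₁.pre + 6]
25. n0.depth = -2  [len(B₁.lim) - 4]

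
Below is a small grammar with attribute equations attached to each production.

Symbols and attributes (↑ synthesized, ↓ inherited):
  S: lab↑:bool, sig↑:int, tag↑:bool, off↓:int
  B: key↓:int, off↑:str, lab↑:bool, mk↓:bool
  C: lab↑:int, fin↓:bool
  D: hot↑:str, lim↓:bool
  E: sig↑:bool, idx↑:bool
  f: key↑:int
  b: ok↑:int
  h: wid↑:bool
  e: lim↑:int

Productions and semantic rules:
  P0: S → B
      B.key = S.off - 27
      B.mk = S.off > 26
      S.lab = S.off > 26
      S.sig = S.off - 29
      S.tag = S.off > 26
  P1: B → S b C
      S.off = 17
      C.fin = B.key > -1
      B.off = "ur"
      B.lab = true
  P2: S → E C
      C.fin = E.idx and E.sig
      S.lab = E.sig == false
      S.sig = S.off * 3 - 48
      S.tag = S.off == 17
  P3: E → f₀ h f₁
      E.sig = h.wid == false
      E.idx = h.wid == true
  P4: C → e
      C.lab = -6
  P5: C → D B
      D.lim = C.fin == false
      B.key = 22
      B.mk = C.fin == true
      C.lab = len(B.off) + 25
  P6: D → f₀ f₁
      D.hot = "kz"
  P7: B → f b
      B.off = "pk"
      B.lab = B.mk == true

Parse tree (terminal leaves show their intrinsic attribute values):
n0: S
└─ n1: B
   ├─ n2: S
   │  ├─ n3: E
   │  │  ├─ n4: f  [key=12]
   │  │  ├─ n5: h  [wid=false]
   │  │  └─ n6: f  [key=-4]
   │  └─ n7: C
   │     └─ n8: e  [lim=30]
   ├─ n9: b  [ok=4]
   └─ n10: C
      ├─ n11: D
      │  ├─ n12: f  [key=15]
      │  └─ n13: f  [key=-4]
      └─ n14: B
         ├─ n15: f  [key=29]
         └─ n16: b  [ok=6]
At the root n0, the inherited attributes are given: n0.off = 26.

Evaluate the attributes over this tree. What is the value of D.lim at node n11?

true

1. n0.off = 26  [given at root]
2. n1.key = -1  [S.off - 27]
3. n1.mk = false  [S.off > 26]
4. n2.off = 17  [17]
5. n4.key = 12  [terminal]
6. n5.wid = false  [terminal]
7. n6.key = -4  [terminal]
8. n3.sig = true  [h.wid == false]
9. n3.idx = false  [h.wid == true]
10. n7.fin = false  [E.idx and E.sig]
11. n8.lim = 30  [terminal]
12. n7.lab = -6  [-6]
13. n2.lab = false  [E.sig == false]
14. n2.sig = 3  [S.off * 3 - 48]
15. n2.tag = true  [S.off == 17]
16. n9.ok = 4  [terminal]
17. n10.fin = false  [B.key > -1]
18. n11.lim = true  [C.fin == false]
19. n12.key = 15  [terminal]
20. n13.key = -4  [terminal]
21. n11.hot = "kz"  ["kz"]
22. n14.key = 22  [22]
23. n14.mk = false  [C.fin == true]
24. n15.key = 29  [terminal]
25. n16.ok = 6  [terminal]
26. n14.off = "pk"  ["pk"]
27. n14.lab = false  [B.mk == true]
28. n10.lab = 27  [len(B.off) + 25]
29. n1.off = "ur"  ["ur"]
30. n1.lab = true  [true]
31. n0.lab = false  [S.off > 26]
32. n0.sig = -3  [S.off - 29]
33. n0.tag = false  [S.off > 26]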